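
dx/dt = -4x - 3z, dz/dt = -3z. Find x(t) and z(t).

x(t) = 3C_1e^(-3t) + C_2e^(-4t), z(t) = -C_1e^(-3t)

Coefficient matrix A = [[-4, -3], [0, -3]].
Characteristic polynomial det(A - λI) = λ^2 + 7λ + 12 = 0.
Eigenvalues λ = -3, -4.
For λ=-3: (A-λI) row 1 is [-1, -3], so an eigenvector is (3, -1).
For λ=-4: (A-λI) row 1 is [0, -3], so an eigenvector is (1, 0).
General solution: C_1e^(-3t)(3,-1) + C_2e^(-4t)(1,0).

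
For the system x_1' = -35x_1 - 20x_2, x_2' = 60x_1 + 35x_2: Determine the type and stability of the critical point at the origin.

A = [[-35,-20],[60,35]]; det(A-λI) = λ^2 - 25.
λ = -5, 5: opposite signs.

saddle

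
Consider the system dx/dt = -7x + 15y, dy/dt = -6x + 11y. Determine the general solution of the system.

Coefficient matrix A = [[-7, 15], [-6, 11]].
Characteristic polynomial det(A - λI) = λ^2 - 4λ + 13 = 0.
Eigenvalues λ = 2 ± 3i (complex conjugate pair).
For λ=2+3i: an eigenvector is (2,1) - i(-1,-1) = (2 + i, 1 + i).
A real fundamental pair from Re and Im of e^((2+3i)t)v: X_1 = e^(2t)(cos(3t)·(2,1) + sin(3t)·(-1,-1)), X_2 = e^(2t)(sin(3t)·(2,1) - cos(3t)·(-1,-1)).
General solution: C_1X_1 + C_2X_2.

x(t) = -C_1e^(2t)sin(3t) + 2C_1e^(2t)cos(3t) + 2C_2e^(2t)sin(3t) + C_2e^(2t)cos(3t), y(t) = -C_1e^(2t)sin(3t) + C_1e^(2t)cos(3t) + C_2e^(2t)sin(3t) + C_2e^(2t)cos(3t)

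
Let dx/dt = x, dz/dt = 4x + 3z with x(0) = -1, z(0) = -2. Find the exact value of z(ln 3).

A = [[1,0],[4,3]]; eigenvalues λ = 3, 1.
Eigenvectors: (0,1) for λ=3, (1,-2) for λ=1.
From the initial condition, c_1 = -4, c_2 = -1.
z(ln 3) = (-4)(3^3)(1) + (-1)(3^1)(-2) = -102.

-102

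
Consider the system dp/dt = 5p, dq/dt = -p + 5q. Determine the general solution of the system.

Coefficient matrix A = [[5, 0], [-1, 5]].
Characteristic polynomial det(A - λI) = λ^2 - 10λ + 25 = 0.
Single eigenvalue λ = 5 with algebraic multiplicity 2.
Eigenvector v = (0,-1); generalized eigenvector w with (A-λI)w=v is (1,-2).
General solution: e^(5t)[K_1·v + K_2·(t·v + w)].

p(t) = K_2e^(5t), q(t) = -K_1e^(5t) - K_2te^(5t) - 2K_2e^(5t)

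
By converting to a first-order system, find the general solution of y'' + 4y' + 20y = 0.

y(t) = K_1e^(-2t)cos(4t) + K_2e^(-2t)sin(4t)

Let x_1 = y, x_2 = y'. Then x_1' = x_2 and x_2' = -20x_1 - 4x_2.
A = [[0,1],[-20,-4]]; det(A-λI) = λ^2 + 4λ + 20.
Eigenvalues λ = -2 ± 4i.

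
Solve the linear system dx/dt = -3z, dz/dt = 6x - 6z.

Coefficient matrix A = [[0, -3], [6, -6]].
Characteristic polynomial det(A - λI) = λ^2 + 6λ + 18 = 0.
Eigenvalues λ = -3 ± 3i (complex conjugate pair).
For λ=-3+3i: an eigenvector is (0,1) - i(-1,-1) = (0 + i, 1 + i).
A real fundamental pair from Re and Im of e^((-3+3i)t)v: X_1 = e^(-3t)(cos(3t)·(0,1) + sin(3t)·(-1,-1)), X_2 = e^(-3t)(sin(3t)·(0,1) - cos(3t)·(-1,-1)).
General solution: K_1X_1 + K_2X_2.

x(t) = -K_1e^(-3t)sin(3t) + K_2e^(-3t)cos(3t), z(t) = -K_1e^(-3t)sin(3t) + K_1e^(-3t)cos(3t) + K_2e^(-3t)sin(3t) + K_2e^(-3t)cos(3t)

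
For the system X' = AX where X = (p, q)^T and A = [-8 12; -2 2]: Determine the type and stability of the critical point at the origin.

stable node

A = [[-8,12],[-2,2]]; det(A-λI) = λ^2 + 6λ + 8.
λ = -4, -2: both negative.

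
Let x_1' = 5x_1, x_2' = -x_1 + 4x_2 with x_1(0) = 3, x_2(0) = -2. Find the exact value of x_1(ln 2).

96

A = [[5,0],[-1,4]]; eigenvalues λ = 5, 4.
Eigenvectors: (-1,1) for λ=5, (0,-1) for λ=4.
From the initial condition, c_1 = -3, c_2 = -1.
x_1(ln 2) = (-3)(2^5)(-1) + (-1)(2^4)(0) = 96.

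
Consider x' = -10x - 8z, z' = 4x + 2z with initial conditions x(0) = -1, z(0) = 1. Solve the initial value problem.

Coefficient matrix A = [[-10, -8], [4, 2]].
Characteristic polynomial det(A - λI) = λ^2 + 8λ + 12 = 0.
Eigenvalues λ = -6, -2.
For λ=-6: (A-λI) row 1 is [-4, -8], so an eigenvector is (2, -1).
For λ=-2: (A-λI) row 1 is [-8, -8], so an eigenvector is (-1, 1).
General solution: K_1e^(-6t)(2,-1) + K_2e^(-2t)(-1,1).
Applying x(0)=-1, z(0)=1 gives K_1=0, K_2=1.

x(t) = -e^(-2t), z(t) = e^(-2t)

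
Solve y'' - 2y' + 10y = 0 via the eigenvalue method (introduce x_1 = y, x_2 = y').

Let x_1 = y, x_2 = y'. Then x_1' = x_2 and x_2' = -10x_1 + 2x_2.
A = [[0,1],[-10,2]]; det(A-λI) = λ^2 - 2λ + 10.
Eigenvalues λ = 1 ± 3i.

y(t) = C_1e^(t)cos(3t) + C_2e^(t)sin(3t)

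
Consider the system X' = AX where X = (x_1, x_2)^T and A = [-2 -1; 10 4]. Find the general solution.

Coefficient matrix A = [[-2, -1], [10, 4]].
Characteristic polynomial det(A - λI) = λ^2 - 2λ + 2 = 0.
Eigenvalues λ = 1 ± i (complex conjugate pair).
For λ=1+i: an eigenvector is (0,1) - i(-1,3) = (0 + i, 1 - 3i).
A real fundamental pair from Re and Im of e^((1+i)t)v: X_1 = e^(t)(cos(t)·(0,1) + sin(t)·(-1,3)), X_2 = e^(t)(sin(t)·(0,1) - cos(t)·(-1,3)).
General solution: c_1X_1 + c_2X_2.

x_1(t) = -c_1e^(t)sin(t) + c_2e^(t)cos(t), x_2(t) = 3c_1e^(t)sin(t) + c_1e^(t)cos(t) + c_2e^(t)sin(t) - 3c_2e^(t)cos(t)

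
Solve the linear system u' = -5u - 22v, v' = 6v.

Coefficient matrix A = [[-5, -22], [0, 6]].
Characteristic polynomial det(A - λI) = λ^2 - λ - 30 = 0.
Eigenvalues λ = 6, -5.
For λ=6: (A-λI) row 1 is [-11, -22], so an eigenvector is (-2, 1).
For λ=-5: (A-λI) row 1 is [0, -22], so an eigenvector is (1, 0).
General solution: c_1e^(6t)(-2,1) + c_2e^(-5t)(1,0).

u(t) = -2c_1e^(6t) + c_2e^(-5t), v(t) = c_1e^(6t)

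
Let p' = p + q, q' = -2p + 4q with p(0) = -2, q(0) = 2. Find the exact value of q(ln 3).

162

A = [[1,1],[-2,4]]; eigenvalues λ = 2, 3.
Eigenvectors: (-1,-1) for λ=2, (1,2) for λ=3.
From the initial condition, c_1 = 6, c_2 = 4.
q(ln 3) = (6)(3^2)(-1) + (4)(3^3)(2) = 162.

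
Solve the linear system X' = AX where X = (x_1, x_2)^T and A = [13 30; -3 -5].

x_1(t) = c_1e^(4t)sin(3t) - 3c_1e^(4t)cos(3t) - 3c_2e^(4t)sin(3t) - c_2e^(4t)cos(3t), x_2(t) = c_1e^(4t)cos(3t) + c_2e^(4t)sin(3t)

Coefficient matrix A = [[13, 30], [-3, -5]].
Characteristic polynomial det(A - λI) = λ^2 - 8λ + 25 = 0.
Eigenvalues λ = 4 ± 3i (complex conjugate pair).
For λ=4+3i: an eigenvector is (-3,1) - i(1,0) = (-3 - i, 1).
A real fundamental pair from Re and Im of e^((4+3i)t)v: X_1 = e^(4t)(cos(3t)·(-3,1) + sin(3t)·(1,0)), X_2 = e^(4t)(sin(3t)·(-3,1) - cos(3t)·(1,0)).
General solution: c_1X_1 + c_2X_2.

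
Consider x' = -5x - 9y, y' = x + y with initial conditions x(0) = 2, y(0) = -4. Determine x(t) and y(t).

Coefficient matrix A = [[-5, -9], [1, 1]].
Characteristic polynomial det(A - λI) = λ^2 + 4λ + 4 = 0.
Single eigenvalue λ = -2 with algebraic multiplicity 2.
Eigenvector v = (3,-1); generalized eigenvector w with (A-λI)w=v is (-1,0).
General solution: e^(-2t)[c_1·v + c_2·(t·v + w)].
Applying x(0)=2, y(0)=-4 gives c_1=4, c_2=10.

x(t) = 30te^(-2t) + 2e^(-2t), y(t) = -10te^(-2t) - 4e^(-2t)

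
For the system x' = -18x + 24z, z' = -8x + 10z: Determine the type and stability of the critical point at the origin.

A = [[-18,24],[-8,10]]; det(A-λI) = λ^2 + 8λ + 12.
λ = -6, -2: both negative.

stable node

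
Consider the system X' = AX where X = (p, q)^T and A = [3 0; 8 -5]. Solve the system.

p(t) = c_1e^(3t), q(t) = c_1e^(3t) - c_2e^(-5t)

Coefficient matrix A = [[3, 0], [8, -5]].
Characteristic polynomial det(A - λI) = λ^2 + 2λ - 15 = 0.
Eigenvalues λ = 3, -5.
For λ=3: (A-λI) row 2 is [8, -8], so an eigenvector is (1, 1).
For λ=-5: (A-λI) row 1 is [8, 0], so an eigenvector is (0, -1).
General solution: c_1e^(3t)(1,1) + c_2e^(-5t)(0,-1).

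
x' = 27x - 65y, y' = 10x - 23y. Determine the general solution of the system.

Coefficient matrix A = [[27, -65], [10, -23]].
Characteristic polynomial det(A - λI) = λ^2 - 4λ + 29 = 0.
Eigenvalues λ = 2 ± 5i (complex conjugate pair).
For λ=2+5i: an eigenvector is (-2,-1) - i(3,1) = (-2 - 3i, -1 - i).
A real fundamental pair from Re and Im of e^((2+5i)t)v: X_1 = e^(2t)(cos(5t)·(-2,-1) + sin(5t)·(3,1)), X_2 = e^(2t)(sin(5t)·(-2,-1) - cos(5t)·(3,1)).
General solution: C_1X_1 + C_2X_2.

x(t) = 3C_1e^(2t)sin(5t) - 2C_1e^(2t)cos(5t) - 2C_2e^(2t)sin(5t) - 3C_2e^(2t)cos(5t), y(t) = C_1e^(2t)sin(5t) - C_1e^(2t)cos(5t) - C_2e^(2t)sin(5t) - C_2e^(2t)cos(5t)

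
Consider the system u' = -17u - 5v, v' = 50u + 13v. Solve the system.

Coefficient matrix A = [[-17, -5], [50, 13]].
Characteristic polynomial det(A - λI) = λ^2 + 4λ + 29 = 0.
Eigenvalues λ = -2 ± 5i (complex conjugate pair).
For λ=-2+5i: an eigenvector is (1,-3) - i(0,1) = (1, -3 - i).
A real fundamental pair from Re and Im of e^((-2+5i)t)v: X_1 = e^(-2t)(cos(5t)·(1,-3) + sin(5t)·(0,1)), X_2 = e^(-2t)(sin(5t)·(1,-3) - cos(5t)·(0,1)).
General solution: C_1X_1 + C_2X_2.

u(t) = C_1e^(-2t)cos(5t) + C_2e^(-2t)sin(5t), v(t) = C_1e^(-2t)sin(5t) - 3C_1e^(-2t)cos(5t) - 3C_2e^(-2t)sin(5t) - C_2e^(-2t)cos(5t)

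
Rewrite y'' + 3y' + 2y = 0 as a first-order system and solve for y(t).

Let x_1 = y, x_2 = y'. Then x_1' = x_2 and x_2' = -2x_1 - 3x_2.
A = [[0,1],[-2,-3]]; det(A-λI) = λ^2 + 3λ + 2.
Eigenvalues λ = -2, -1 with eigenvectors (1,-2), (1,-1).

y(t) = C_1e^(-2t) + C_2e^(-t)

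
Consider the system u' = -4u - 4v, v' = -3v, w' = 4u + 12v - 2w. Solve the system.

u(t) = -4C_2e^(-3t) + C_3e^(-4t), v(t) = C_2e^(-3t), w(t) = C_1e^(-2t) + 4C_2e^(-3t) - 2C_3e^(-4t)

Coefficient matrix A = [[-4, -4, 0], [0, -3, 0], [4, 12, -2]].
det(A - λI) = 0 gives eigenvalues λ = -2, -3, -4.
For λ=-2: eigenvector (0,0,1).
For λ=-3: eigenvector (-4,1,4).
For λ=-4: eigenvector (1,0,-2).
General solution: C_1e^(-2t)(0,0,1) + C_2e^(-3t)(-4,1,4) + C_3e^(-4t)(1,0,-2).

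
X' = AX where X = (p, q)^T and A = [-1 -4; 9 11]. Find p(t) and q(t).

Coefficient matrix A = [[-1, -4], [9, 11]].
Characteristic polynomial det(A - λI) = λ^2 - 10λ + 25 = 0.
Single eigenvalue λ = 5 with algebraic multiplicity 2.
Eigenvector v = (-2,3); generalized eigenvector w with (A-λI)w=v is (-1,2).
General solution: e^(5t)[K_1·v + K_2·(t·v + w)].

p(t) = -2K_1e^(5t) - 2K_2te^(5t) - K_2e^(5t), q(t) = 3K_1e^(5t) + 3K_2te^(5t) + 2K_2e^(5t)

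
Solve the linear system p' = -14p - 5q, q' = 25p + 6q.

p(t) = -K_1e^(-4t)cos(5t) - K_2e^(-4t)sin(5t), q(t) = -K_1e^(-4t)sin(5t) + 2K_1e^(-4t)cos(5t) + 2K_2e^(-4t)sin(5t) + K_2e^(-4t)cos(5t)

Coefficient matrix A = [[-14, -5], [25, 6]].
Characteristic polynomial det(A - λI) = λ^2 + 8λ + 41 = 0.
Eigenvalues λ = -4 ± 5i (complex conjugate pair).
For λ=-4+5i: an eigenvector is (-1,2) - i(0,-1) = (-1, 2 + i).
A real fundamental pair from Re and Im of e^((-4+5i)t)v: X_1 = e^(-4t)(cos(5t)·(-1,2) + sin(5t)·(0,-1)), X_2 = e^(-4t)(sin(5t)·(-1,2) - cos(5t)·(0,-1)).
General solution: K_1X_1 + K_2X_2.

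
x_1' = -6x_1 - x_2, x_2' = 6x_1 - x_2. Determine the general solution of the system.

Coefficient matrix A = [[-6, -1], [6, -1]].
Characteristic polynomial det(A - λI) = λ^2 + 7λ + 12 = 0.
Eigenvalues λ = -3, -4.
For λ=-3: (A-λI) row 1 is [-3, -1], so an eigenvector is (-1, 3).
For λ=-4: (A-λI) row 1 is [-2, -1], so an eigenvector is (-1, 2).
General solution: C_1e^(-3t)(-1,3) + C_2e^(-4t)(-1,2).

x_1(t) = -C_1e^(-3t) - C_2e^(-4t), x_2(t) = 3C_1e^(-3t) + 2C_2e^(-4t)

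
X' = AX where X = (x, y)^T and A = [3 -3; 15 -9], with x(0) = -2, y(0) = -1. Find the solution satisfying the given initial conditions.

x(t) = -3e^(-3t)sin(3t) - 2e^(-3t)cos(3t), y(t) = -8e^(-3t)sin(3t) - e^(-3t)cos(3t)

Coefficient matrix A = [[3, -3], [15, -9]].
Characteristic polynomial det(A - λI) = λ^2 + 6λ + 18 = 0.
Eigenvalues λ = -3 ± 3i (complex conjugate pair).
For λ=-3+3i: an eigenvector is (0,1) - i(-1,-2) = (0 + i, 1 + 2i).
A real fundamental pair from Re and Im of e^((-3+3i)t)v: X_1 = e^(-3t)(cos(3t)·(0,1) + sin(3t)·(-1,-2)), X_2 = e^(-3t)(sin(3t)·(0,1) - cos(3t)·(-1,-2)).
General solution: K_1X_1 + K_2X_2.
Applying x(0)=-2, y(0)=-1 gives K_1=3, K_2=-2.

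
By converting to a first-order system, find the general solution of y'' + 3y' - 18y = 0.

Let x_1 = y, x_2 = y'. Then x_1' = x_2 and x_2' = 18x_1 - 3x_2.
A = [[0,1],[18,-3]]; det(A-λI) = λ^2 + 3λ - 18.
Eigenvalues λ = 3, -6 with eigenvectors (1,3), (1,-6).

y(t) = C_1e^(3t) + C_2e^(-6t)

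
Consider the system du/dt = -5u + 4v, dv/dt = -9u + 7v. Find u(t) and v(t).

u(t) = -2K_1e^(t) - 2K_2te^(t) + K_2e^(t), v(t) = -3K_1e^(t) - 3K_2te^(t) + K_2e^(t)

Coefficient matrix A = [[-5, 4], [-9, 7]].
Characteristic polynomial det(A - λI) = λ^2 - 2λ + 1 = 0.
Single eigenvalue λ = 1 with algebraic multiplicity 2.
Eigenvector v = (-2,-3); generalized eigenvector w with (A-λI)w=v is (1,1).
General solution: e^(t)[K_1·v + K_2·(t·v + w)].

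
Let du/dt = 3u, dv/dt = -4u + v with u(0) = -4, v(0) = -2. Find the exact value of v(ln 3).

A = [[3,0],[-4,1]]; eigenvalues λ = 3, 1.
Eigenvectors: (-1,2) for λ=3, (0,-1) for λ=1.
From the initial condition, c_1 = 4, c_2 = 10.
v(ln 3) = (4)(3^3)(2) + (10)(3^1)(-1) = 186.

186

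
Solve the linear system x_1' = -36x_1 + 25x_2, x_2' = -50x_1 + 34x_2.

x_1(t) = C_1e^(-t)sin(5t) + 2C_1e^(-t)cos(5t) + 2C_2e^(-t)sin(5t) - C_2e^(-t)cos(5t), x_2(t) = C_1e^(-t)sin(5t) + 3C_1e^(-t)cos(5t) + 3C_2e^(-t)sin(5t) - C_2e^(-t)cos(5t)

Coefficient matrix A = [[-36, 25], [-50, 34]].
Characteristic polynomial det(A - λI) = λ^2 + 2λ + 26 = 0.
Eigenvalues λ = -1 ± 5i (complex conjugate pair).
For λ=-1+5i: an eigenvector is (2,3) - i(1,1) = (2 - i, 3 - i).
A real fundamental pair from Re and Im of e^((-1+5i)t)v: X_1 = e^(-t)(cos(5t)·(2,3) + sin(5t)·(1,1)), X_2 = e^(-t)(sin(5t)·(2,3) - cos(5t)·(1,1)).
General solution: C_1X_1 + C_2X_2.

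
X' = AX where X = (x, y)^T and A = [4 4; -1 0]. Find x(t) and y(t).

x(t) = 2C_1e^(2t) + 2C_2te^(2t) + C_2e^(2t), y(t) = -C_1e^(2t) - C_2te^(2t)

Coefficient matrix A = [[4, 4], [-1, 0]].
Characteristic polynomial det(A - λI) = λ^2 - 4λ + 4 = 0.
Single eigenvalue λ = 2 with algebraic multiplicity 2.
Eigenvector v = (2,-1); generalized eigenvector w with (A-λI)w=v is (1,0).
General solution: e^(2t)[C_1·v + C_2·(t·v + w)].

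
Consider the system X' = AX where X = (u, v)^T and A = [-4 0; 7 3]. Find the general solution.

u(t) = c_1e^(-4t), v(t) = -c_1e^(-4t) + c_2e^(3t)

Coefficient matrix A = [[-4, 0], [7, 3]].
Characteristic polynomial det(A - λI) = λ^2 + λ - 12 = 0.
Eigenvalues λ = -4, 3.
For λ=-4: (A-λI) row 2 is [7, 7], so an eigenvector is (1, -1).
For λ=3: (A-λI) row 1 is [-7, 0], so an eigenvector is (0, 1).
General solution: c_1e^(-4t)(1,-1) + c_2e^(3t)(0,1).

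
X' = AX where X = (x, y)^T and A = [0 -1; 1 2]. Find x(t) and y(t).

Coefficient matrix A = [[0, -1], [1, 2]].
Characteristic polynomial det(A - λI) = λ^2 - 2λ + 1 = 0.
Single eigenvalue λ = 1 with algebraic multiplicity 2.
Eigenvector v = (1,-1); generalized eigenvector w with (A-λI)w=v is (-3,2).
General solution: e^(t)[c_1·v + c_2·(t·v + w)].

x(t) = c_1e^(t) + c_2te^(t) - 3c_2e^(t), y(t) = -c_1e^(t) - c_2te^(t) + 2c_2e^(t)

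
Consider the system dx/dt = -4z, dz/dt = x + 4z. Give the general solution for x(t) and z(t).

x(t) = 2C_1e^(2t) + 2C_2te^(2t) + 3C_2e^(2t), z(t) = -C_1e^(2t) - C_2te^(2t) - 2C_2e^(2t)

Coefficient matrix A = [[0, -4], [1, 4]].
Characteristic polynomial det(A - λI) = λ^2 - 4λ + 4 = 0.
Single eigenvalue λ = 2 with algebraic multiplicity 2.
Eigenvector v = (2,-1); generalized eigenvector w with (A-λI)w=v is (3,-2).
General solution: e^(2t)[C_1·v + C_2·(t·v + w)].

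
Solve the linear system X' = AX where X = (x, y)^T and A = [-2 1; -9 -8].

x(t) = C_1e^(-5t) + C_2te^(-5t) + C_2e^(-5t), y(t) = -3C_1e^(-5t) - 3C_2te^(-5t) - 2C_2e^(-5t)

Coefficient matrix A = [[-2, 1], [-9, -8]].
Characteristic polynomial det(A - λI) = λ^2 + 10λ + 25 = 0.
Single eigenvalue λ = -5 with algebraic multiplicity 2.
Eigenvector v = (1,-3); generalized eigenvector w with (A-λI)w=v is (1,-2).
General solution: e^(-5t)[C_1·v + C_2·(t·v + w)].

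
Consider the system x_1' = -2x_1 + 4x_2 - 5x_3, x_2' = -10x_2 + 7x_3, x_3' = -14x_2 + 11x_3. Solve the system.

Coefficient matrix A = [[-2, 4, -5], [0, -10, 7], [0, -14, 11]].
det(A - λI) = 0 gives eigenvalues λ = -2, -3, 4.
For λ=-2: eigenvector (1,0,0).
For λ=-3: eigenvector (1,1,1).
For λ=4: eigenvector (-1,1,2).
General solution: C_1e^(-2t)(1,0,0) + C_2e^(-3t)(1,1,1) + C_3e^(4t)(-1,1,2).

x_1(t) = C_1e^(-2t) + C_2e^(-3t) - C_3e^(4t), x_2(t) = C_2e^(-3t) + C_3e^(4t), x_3(t) = C_2e^(-3t) + 2C_3e^(4t)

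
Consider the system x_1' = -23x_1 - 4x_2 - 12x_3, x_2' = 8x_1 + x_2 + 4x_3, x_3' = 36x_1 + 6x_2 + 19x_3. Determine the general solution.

Coefficient matrix A = [[-23, -4, -12], [8, 1, 4], [36, 6, 19]].
det(A - λI) = 0 gives eigenvalues λ = 1, -1, -3.
For λ=1: eigenvector (1,0,-2).
For λ=-1: eigenvector (-2,2,3).
For λ=-3: eigenvector (2,-1,-3).
General solution: c_1e^(t)(1,0,-2) + c_2e^(-t)(-2,2,3) + c_3e^(-3t)(2,-1,-3).

x_1(t) = c_1e^(t) - 2c_2e^(-t) + 2c_3e^(-3t), x_2(t) = 2c_2e^(-t) - c_3e^(-3t), x_3(t) = -2c_1e^(t) + 3c_2e^(-t) - 3c_3e^(-3t)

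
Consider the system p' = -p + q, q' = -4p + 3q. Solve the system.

p(t) = -c_1e^(t) - c_2te^(t), q(t) = -2c_1e^(t) - 2c_2te^(t) - c_2e^(t)

Coefficient matrix A = [[-1, 1], [-4, 3]].
Characteristic polynomial det(A - λI) = λ^2 - 2λ + 1 = 0.
Single eigenvalue λ = 1 with algebraic multiplicity 2.
Eigenvector v = (-1,-2); generalized eigenvector w with (A-λI)w=v is (0,-1).
General solution: e^(t)[c_1·v + c_2·(t·v + w)].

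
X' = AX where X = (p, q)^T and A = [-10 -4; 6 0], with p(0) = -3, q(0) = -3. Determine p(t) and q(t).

Coefficient matrix A = [[-10, -4], [6, 0]].
Characteristic polynomial det(A - λI) = λ^2 + 10λ + 24 = 0.
Eigenvalues λ = -4, -6.
For λ=-4: (A-λI) row 1 is [-6, -4], so an eigenvector is (-2, 3).
For λ=-6: (A-λI) row 1 is [-4, -4], so an eigenvector is (1, -1).
General solution: c_1e^(-4t)(-2,3) + c_2e^(-6t)(1,-1).
Applying p(0)=-3, q(0)=-3 gives c_1=-6, c_2=-15.

p(t) = 12e^(-4t) - 15e^(-6t), q(t) = -18e^(-4t) + 15e^(-6t)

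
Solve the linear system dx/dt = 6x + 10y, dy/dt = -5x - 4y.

Coefficient matrix A = [[6, 10], [-5, -4]].
Characteristic polynomial det(A - λI) = λ^2 - 2λ + 26 = 0.
Eigenvalues λ = 1 ± 5i (complex conjugate pair).
For λ=1+5i: an eigenvector is (1,-1) - i(-1,0) = (1 + i, -1).
A real fundamental pair from Re and Im of e^((1+5i)t)v: X_1 = e^(t)(cos(5t)·(1,-1) + sin(5t)·(-1,0)), X_2 = e^(t)(sin(5t)·(1,-1) - cos(5t)·(-1,0)).
General solution: c_1X_1 + c_2X_2.

x(t) = -c_1e^(t)sin(5t) + c_1e^(t)cos(5t) + c_2e^(t)sin(5t) + c_2e^(t)cos(5t), y(t) = -c_1e^(t)cos(5t) - c_2e^(t)sin(5t)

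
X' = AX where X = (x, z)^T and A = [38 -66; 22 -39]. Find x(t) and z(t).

Coefficient matrix A = [[38, -66], [22, -39]].
Characteristic polynomial det(A - λI) = λ^2 + λ - 30 = 0.
Eigenvalues λ = -6, 5.
For λ=-6: (A-λI) row 1 is [44, -66], so an eigenvector is (3, 2).
For λ=5: (A-λI) row 1 is [33, -66], so an eigenvector is (-2, -1).
General solution: K_1e^(-6t)(3,2) + K_2e^(5t)(-2,-1).

x(t) = 3K_1e^(-6t) - 2K_2e^(5t), z(t) = 2K_1e^(-6t) - K_2e^(5t)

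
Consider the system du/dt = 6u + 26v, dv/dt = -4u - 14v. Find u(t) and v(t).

u(t) = 3c_1e^(-4t)sin(2t) - 2c_1e^(-4t)cos(2t) - 2c_2e^(-4t)sin(2t) - 3c_2e^(-4t)cos(2t), v(t) = -c_1e^(-4t)sin(2t) + c_1e^(-4t)cos(2t) + c_2e^(-4t)sin(2t) + c_2e^(-4t)cos(2t)

Coefficient matrix A = [[6, 26], [-4, -14]].
Characteristic polynomial det(A - λI) = λ^2 + 8λ + 20 = 0.
Eigenvalues λ = -4 ± 2i (complex conjugate pair).
For λ=-4+2i: an eigenvector is (-2,1) - i(3,-1) = (-2 - 3i, 1 + i).
A real fundamental pair from Re and Im of e^((-4+2i)t)v: X_1 = e^(-4t)(cos(2t)·(-2,1) + sin(2t)·(3,-1)), X_2 = e^(-4t)(sin(2t)·(-2,1) - cos(2t)·(3,-1)).
General solution: c_1X_1 + c_2X_2.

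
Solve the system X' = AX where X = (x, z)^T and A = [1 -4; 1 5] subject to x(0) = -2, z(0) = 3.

Coefficient matrix A = [[1, -4], [1, 5]].
Characteristic polynomial det(A - λI) = λ^2 - 6λ + 9 = 0.
Single eigenvalue λ = 3 with algebraic multiplicity 2.
Eigenvector v = (2,-1); generalized eigenvector w with (A-λI)w=v is (-1,0).
General solution: e^(3t)[C_1·v + C_2·(t·v + w)].
Applying x(0)=-2, z(0)=3 gives C_1=-3, C_2=-4.

x(t) = -8te^(3t) - 2e^(3t), z(t) = 4te^(3t) + 3e^(3t)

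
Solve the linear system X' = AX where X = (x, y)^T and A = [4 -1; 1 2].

x(t) = c_1e^(3t) + c_2te^(3t) - c_2e^(3t), y(t) = c_1e^(3t) + c_2te^(3t) - 2c_2e^(3t)

Coefficient matrix A = [[4, -1], [1, 2]].
Characteristic polynomial det(A - λI) = λ^2 - 6λ + 9 = 0.
Single eigenvalue λ = 3 with algebraic multiplicity 2.
Eigenvector v = (1,1); generalized eigenvector w with (A-λI)w=v is (-1,-2).
General solution: e^(3t)[c_1·v + c_2·(t·v + w)].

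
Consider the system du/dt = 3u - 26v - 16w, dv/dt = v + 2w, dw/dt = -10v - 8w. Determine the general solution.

u(t) = K_1e^(3t) + 4K_2e^(-4t) - K_3e^(-3t), v(t) = -2K_2e^(-4t) + K_3e^(-3t), w(t) = 5K_2e^(-4t) - 2K_3e^(-3t)

Coefficient matrix A = [[3, -26, -16], [0, 1, 2], [0, -10, -8]].
det(A - λI) = 0 gives eigenvalues λ = 3, -4, -3.
For λ=3: eigenvector (1,0,0).
For λ=-4: eigenvector (4,-2,5).
For λ=-3: eigenvector (-1,1,-2).
General solution: K_1e^(3t)(1,0,0) + K_2e^(-4t)(4,-2,5) + K_3e^(-3t)(-1,1,-2).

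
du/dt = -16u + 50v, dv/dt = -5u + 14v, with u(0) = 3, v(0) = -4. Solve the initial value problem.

u(t) = -49e^(-t)sin(5t) + 3e^(-t)cos(5t), v(t) = -15e^(-t)sin(5t) - 4e^(-t)cos(5t)

Coefficient matrix A = [[-16, 50], [-5, 14]].
Characteristic polynomial det(A - λI) = λ^2 + 2λ + 26 = 0.
Eigenvalues λ = -1 ± 5i (complex conjugate pair).
For λ=-1+5i: an eigenvector is (-3,-1) - i(-1,0) = (-3 + i, -1).
A real fundamental pair from Re and Im of e^((-1+5i)t)v: X_1 = e^(-t)(cos(5t)·(-3,-1) + sin(5t)·(-1,0)), X_2 = e^(-t)(sin(5t)·(-3,-1) - cos(5t)·(-1,0)).
General solution: c_1X_1 + c_2X_2.
Applying u(0)=3, v(0)=-4 gives c_1=4, c_2=15.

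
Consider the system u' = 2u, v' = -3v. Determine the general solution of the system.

Coefficient matrix A = [[2, 0], [0, -3]].
Characteristic polynomial det(A - λI) = λ^2 + λ - 6 = 0.
Eigenvalues λ = -3, 2.
For λ=-3: (A-λI) row 1 is [5, 0], so an eigenvector is (0, 1).
For λ=2: (A-λI) row 2 is [0, -5], so an eigenvector is (-1, 0).
General solution: C_1e^(-3t)(0,1) + C_2e^(2t)(-1,0).

u(t) = -C_2e^(2t), v(t) = C_1e^(-3t)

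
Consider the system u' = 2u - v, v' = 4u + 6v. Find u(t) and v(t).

Coefficient matrix A = [[2, -1], [4, 6]].
Characteristic polynomial det(A - λI) = λ^2 - 8λ + 16 = 0.
Single eigenvalue λ = 4 with algebraic multiplicity 2.
Eigenvector v = (-1,2); generalized eigenvector w with (A-λI)w=v is (2,-3).
General solution: e^(4t)[c_1·v + c_2·(t·v + w)].

u(t) = -c_1e^(4t) - c_2te^(4t) + 2c_2e^(4t), v(t) = 2c_1e^(4t) + 2c_2te^(4t) - 3c_2e^(4t)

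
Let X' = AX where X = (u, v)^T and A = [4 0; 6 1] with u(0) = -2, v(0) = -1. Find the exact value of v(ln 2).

-58

A = [[4,0],[6,1]]; eigenvalues λ = 1, 4.
Eigenvectors: (0,-1) for λ=1, (-1,-2) for λ=4.
From the initial condition, c_1 = -3, c_2 = 2.
v(ln 2) = (-3)(2^1)(-1) + (2)(2^4)(-2) = -58.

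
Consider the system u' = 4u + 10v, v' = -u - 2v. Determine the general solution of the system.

Coefficient matrix A = [[4, 10], [-1, -2]].
Characteristic polynomial det(A - λI) = λ^2 - 2λ + 2 = 0.
Eigenvalues λ = 1 ± i (complex conjugate pair).
For λ=1+i: an eigenvector is (3,-1) - i(-1,0) = (3 + i, -1).
A real fundamental pair from Re and Im of e^((1+i)t)v: X_1 = e^(t)(cos(t)·(3,-1) + sin(t)·(-1,0)), X_2 = e^(t)(sin(t)·(3,-1) - cos(t)·(-1,0)).
General solution: K_1X_1 + K_2X_2.

u(t) = -K_1e^(t)sin(t) + 3K_1e^(t)cos(t) + 3K_2e^(t)sin(t) + K_2e^(t)cos(t), v(t) = -K_1e^(t)cos(t) - K_2e^(t)sin(t)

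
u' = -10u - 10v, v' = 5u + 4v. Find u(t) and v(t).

u(t) = -3C_1e^(-3t)sin(t) - C_1e^(-3t)cos(t) - C_2e^(-3t)sin(t) + 3C_2e^(-3t)cos(t), v(t) = 2C_1e^(-3t)sin(t) + C_1e^(-3t)cos(t) + C_2e^(-3t)sin(t) - 2C_2e^(-3t)cos(t)

Coefficient matrix A = [[-10, -10], [5, 4]].
Characteristic polynomial det(A - λI) = λ^2 + 6λ + 10 = 0.
Eigenvalues λ = -3 ± i (complex conjugate pair).
For λ=-3+i: an eigenvector is (-1,1) - i(-3,2) = (-1 + 3i, 1 - 2i).
A real fundamental pair from Re and Im of e^((-3+i)t)v: X_1 = e^(-3t)(cos(t)·(-1,1) + sin(t)·(-3,2)), X_2 = e^(-3t)(sin(t)·(-1,1) - cos(t)·(-3,2)).
General solution: C_1X_1 + C_2X_2.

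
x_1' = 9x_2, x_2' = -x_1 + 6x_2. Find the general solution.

x_1(t) = 3c_1e^(3t) + 3c_2te^(3t) + 2c_2e^(3t), x_2(t) = c_1e^(3t) + c_2te^(3t) + c_2e^(3t)

Coefficient matrix A = [[0, 9], [-1, 6]].
Characteristic polynomial det(A - λI) = λ^2 - 6λ + 9 = 0.
Single eigenvalue λ = 3 with algebraic multiplicity 2.
Eigenvector v = (3,1); generalized eigenvector w with (A-λI)w=v is (2,1).
General solution: e^(3t)[c_1·v + c_2·(t·v + w)].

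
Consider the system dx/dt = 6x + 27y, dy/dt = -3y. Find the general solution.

Coefficient matrix A = [[6, 27], [0, -3]].
Characteristic polynomial det(A - λI) = λ^2 - 3λ - 18 = 0.
Eigenvalues λ = 6, -3.
For λ=6: (A-λI) row 1 is [0, 27], so an eigenvector is (1, 0).
For λ=-3: (A-λI) row 1 is [9, 27], so an eigenvector is (3, -1).
General solution: K_1e^(6t)(1,0) + K_2e^(-3t)(3,-1).

x(t) = K_1e^(6t) + 3K_2e^(-3t), y(t) = -K_2e^(-3t)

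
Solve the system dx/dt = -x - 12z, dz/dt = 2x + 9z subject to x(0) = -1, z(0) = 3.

x(t) = -16e^(5t) + 15e^(3t), z(t) = 8e^(5t) - 5e^(3t)

Coefficient matrix A = [[-1, -12], [2, 9]].
Characteristic polynomial det(A - λI) = λ^2 - 8λ + 15 = 0.
Eigenvalues λ = 3, 5.
For λ=3: (A-λI) row 1 is [-4, -12], so an eigenvector is (-3, 1).
For λ=5: (A-λI) row 1 is [-6, -12], so an eigenvector is (-2, 1).
General solution: K_1e^(3t)(-3,1) + K_2e^(5t)(-2,1).
Applying x(0)=-1, z(0)=3 gives K_1=-5, K_2=8.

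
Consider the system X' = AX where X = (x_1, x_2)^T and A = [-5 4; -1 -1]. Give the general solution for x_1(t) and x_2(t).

x_1(t) = -2K_1e^(-3t) - 2K_2te^(-3t) - 3K_2e^(-3t), x_2(t) = -K_1e^(-3t) - K_2te^(-3t) - 2K_2e^(-3t)

Coefficient matrix A = [[-5, 4], [-1, -1]].
Characteristic polynomial det(A - λI) = λ^2 + 6λ + 9 = 0.
Single eigenvalue λ = -3 with algebraic multiplicity 2.
Eigenvector v = (-2,-1); generalized eigenvector w with (A-λI)w=v is (-3,-2).
General solution: e^(-3t)[K_1·v + K_2·(t·v + w)].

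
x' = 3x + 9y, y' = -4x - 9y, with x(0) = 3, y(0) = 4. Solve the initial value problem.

x(t) = 54te^(-3t) + 3e^(-3t), y(t) = -36te^(-3t) + 4e^(-3t)

Coefficient matrix A = [[3, 9], [-4, -9]].
Characteristic polynomial det(A - λI) = λ^2 + 6λ + 9 = 0.
Single eigenvalue λ = -3 with algebraic multiplicity 2.
Eigenvector v = (3,-2); generalized eigenvector w with (A-λI)w=v is (-1,1).
General solution: e^(-3t)[c_1·v + c_2·(t·v + w)].
Applying x(0)=3, y(0)=4 gives c_1=7, c_2=18.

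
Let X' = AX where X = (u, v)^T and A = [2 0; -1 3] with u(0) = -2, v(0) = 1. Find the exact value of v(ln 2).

A = [[2,0],[-1,3]]; eigenvalues λ = 3, 2.
Eigenvectors: (0,1) for λ=3, (-1,-1) for λ=2.
From the initial condition, c_1 = 3, c_2 = 2.
v(ln 2) = (3)(2^3)(1) + (2)(2^2)(-1) = 16.

16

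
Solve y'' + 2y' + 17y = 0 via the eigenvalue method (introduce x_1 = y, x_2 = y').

Let x_1 = y, x_2 = y'. Then x_1' = x_2 and x_2' = -17x_1 - 2x_2.
A = [[0,1],[-17,-2]]; det(A-λI) = λ^2 + 2λ + 17.
Eigenvalues λ = -1 ± 4i.

y(t) = C_1e^(-t)cos(4t) + C_2e^(-t)sin(4t)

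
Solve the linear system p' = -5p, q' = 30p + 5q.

p(t) = K_2e^(-5t), q(t) = K_1e^(5t) - 3K_2e^(-5t)

Coefficient matrix A = [[-5, 0], [30, 5]].
Characteristic polynomial det(A - λI) = λ^2 - 25 = 0.
Eigenvalues λ = 5, -5.
For λ=5: (A-λI) row 1 is [-10, 0], so an eigenvector is (0, 1).
For λ=-5: (A-λI) row 2 is [30, 10], so an eigenvector is (1, -3).
General solution: K_1e^(5t)(0,1) + K_2e^(-5t)(1,-3).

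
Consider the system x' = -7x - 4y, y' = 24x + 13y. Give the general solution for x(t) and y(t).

x(t) = c_1e^(5t) - c_2e^(t), y(t) = -3c_1e^(5t) + 2c_2e^(t)

Coefficient matrix A = [[-7, -4], [24, 13]].
Characteristic polynomial det(A - λI) = λ^2 - 6λ + 5 = 0.
Eigenvalues λ = 5, 1.
For λ=5: (A-λI) row 1 is [-12, -4], so an eigenvector is (1, -3).
For λ=1: (A-λI) row 1 is [-8, -4], so an eigenvector is (-1, 2).
General solution: c_1e^(5t)(1,-3) + c_2e^(t)(-1,2).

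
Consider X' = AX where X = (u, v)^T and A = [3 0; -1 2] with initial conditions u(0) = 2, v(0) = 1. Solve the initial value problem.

Coefficient matrix A = [[3, 0], [-1, 2]].
Characteristic polynomial det(A - λI) = λ^2 - 5λ + 6 = 0.
Eigenvalues λ = 2, 3.
For λ=2: (A-λI) row 1 is [1, 0], so an eigenvector is (0, -1).
For λ=3: (A-λI) row 2 is [-1, -1], so an eigenvector is (-1, 1).
General solution: c_1e^(2t)(0,-1) + c_2e^(3t)(-1,1).
Applying u(0)=2, v(0)=1 gives c_1=-3, c_2=-2.

u(t) = 2e^(3t), v(t) = -2e^(3t) + 3e^(2t)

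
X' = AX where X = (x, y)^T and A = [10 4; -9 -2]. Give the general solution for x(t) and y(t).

Coefficient matrix A = [[10, 4], [-9, -2]].
Characteristic polynomial det(A - λI) = λ^2 - 8λ + 16 = 0.
Single eigenvalue λ = 4 with algebraic multiplicity 2.
Eigenvector v = (2,-3); generalized eigenvector w with (A-λI)w=v is (-1,2).
General solution: e^(4t)[C_1·v + C_2·(t·v + w)].

x(t) = 2C_1e^(4t) + 2C_2te^(4t) - C_2e^(4t), y(t) = -3C_1e^(4t) - 3C_2te^(4t) + 2C_2e^(4t)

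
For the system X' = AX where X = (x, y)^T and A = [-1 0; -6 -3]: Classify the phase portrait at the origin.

stable node

A = [[-1,0],[-6,-3]]; det(A-λI) = λ^2 + 4λ + 3.
λ = -1, -3: both negative.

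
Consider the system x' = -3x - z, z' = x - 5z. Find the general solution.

Coefficient matrix A = [[-3, -1], [1, -5]].
Characteristic polynomial det(A - λI) = λ^2 + 8λ + 16 = 0.
Single eigenvalue λ = -4 with algebraic multiplicity 2.
Eigenvector v = (-1,-1); generalized eigenvector w with (A-λI)w=v is (-2,-1).
General solution: e^(-4t)[c_1·v + c_2·(t·v + w)].

x(t) = -c_1e^(-4t) - c_2te^(-4t) - 2c_2e^(-4t), z(t) = -c_1e^(-4t) - c_2te^(-4t) - c_2e^(-4t)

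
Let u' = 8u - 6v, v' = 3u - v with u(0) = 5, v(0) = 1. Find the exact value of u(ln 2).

A = [[8,-6],[3,-1]]; eigenvalues λ = 5, 2.
Eigenvectors: (2,1) for λ=5, (-1,-1) for λ=2.
From the initial condition, c_1 = 4, c_2 = 3.
u(ln 2) = (4)(2^5)(2) + (3)(2^2)(-1) = 244.

244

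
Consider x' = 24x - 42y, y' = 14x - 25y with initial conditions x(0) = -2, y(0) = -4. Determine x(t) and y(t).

x(t) = 16e^(3t) - 18e^(-4t), y(t) = 8e^(3t) - 12e^(-4t)

Coefficient matrix A = [[24, -42], [14, -25]].
Characteristic polynomial det(A - λI) = λ^2 + λ - 12 = 0.
Eigenvalues λ = 3, -4.
For λ=3: (A-λI) row 1 is [21, -42], so an eigenvector is (2, 1).
For λ=-4: (A-λI) row 1 is [28, -42], so an eigenvector is (3, 2).
General solution: C_1e^(3t)(2,1) + C_2e^(-4t)(3,2).
Applying x(0)=-2, y(0)=-4 gives C_1=8, C_2=-6.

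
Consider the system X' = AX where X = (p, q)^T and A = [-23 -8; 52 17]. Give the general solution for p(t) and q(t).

Coefficient matrix A = [[-23, -8], [52, 17]].
Characteristic polynomial det(A - λI) = λ^2 + 6λ + 25 = 0.
Eigenvalues λ = -3 ± 4i (complex conjugate pair).
For λ=-3+4i: an eigenvector is (1,-3) - i(1,-2) = (1 - i, -3 + 2i).
A real fundamental pair from Re and Im of e^((-3+4i)t)v: X_1 = e^(-3t)(cos(4t)·(1,-3) + sin(4t)·(1,-2)), X_2 = e^(-3t)(sin(4t)·(1,-3) - cos(4t)·(1,-2)).
General solution: c_1X_1 + c_2X_2.

p(t) = c_1e^(-3t)sin(4t) + c_1e^(-3t)cos(4t) + c_2e^(-3t)sin(4t) - c_2e^(-3t)cos(4t), q(t) = -2c_1e^(-3t)sin(4t) - 3c_1e^(-3t)cos(4t) - 3c_2e^(-3t)sin(4t) + 2c_2e^(-3t)cos(4t)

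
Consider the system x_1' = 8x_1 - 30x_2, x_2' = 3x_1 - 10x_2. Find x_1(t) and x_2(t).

Coefficient matrix A = [[8, -30], [3, -10]].
Characteristic polynomial det(A - λI) = λ^2 + 2λ + 10 = 0.
Eigenvalues λ = -1 ± 3i (complex conjugate pair).
For λ=-1+3i: an eigenvector is (-3,-1) - i(1,0) = (-3 - i, -1).
A real fundamental pair from Re and Im of e^((-1+3i)t)v: X_1 = e^(-t)(cos(3t)·(-3,-1) + sin(3t)·(1,0)), X_2 = e^(-t)(sin(3t)·(-3,-1) - cos(3t)·(1,0)).
General solution: c_1X_1 + c_2X_2.

x_1(t) = c_1e^(-t)sin(3t) - 3c_1e^(-t)cos(3t) - 3c_2e^(-t)sin(3t) - c_2e^(-t)cos(3t), x_2(t) = -c_1e^(-t)cos(3t) - c_2e^(-t)sin(3t)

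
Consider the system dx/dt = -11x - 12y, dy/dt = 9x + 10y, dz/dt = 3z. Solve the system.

x(t) = 4C_1e^(-2t) - C_3e^(t), y(t) = -3C_1e^(-2t) + C_3e^(t), z(t) = C_2e^(3t)

Coefficient matrix A = [[-11, -12, 0], [9, 10, 0], [0, 0, 3]].
det(A - λI) = 0 gives eigenvalues λ = -2, 3, 1.
For λ=-2: eigenvector (4,-3,0).
For λ=3: eigenvector (0,0,1).
For λ=1: eigenvector (-1,1,0).
General solution: C_1e^(-2t)(4,-3,0) + C_2e^(3t)(0,0,1) + C_3e^(t)(-1,1,0).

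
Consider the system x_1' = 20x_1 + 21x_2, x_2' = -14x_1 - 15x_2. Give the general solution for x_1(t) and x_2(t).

Coefficient matrix A = [[20, 21], [-14, -15]].
Characteristic polynomial det(A - λI) = λ^2 - 5λ - 6 = 0.
Eigenvalues λ = -1, 6.
For λ=-1: (A-λI) row 1 is [21, 21], so an eigenvector is (1, -1).
For λ=6: (A-λI) row 1 is [14, 21], so an eigenvector is (-3, 2).
General solution: C_1e^(-t)(1,-1) + C_2e^(6t)(-3,2).

x_1(t) = C_1e^(-t) - 3C_2e^(6t), x_2(t) = -C_1e^(-t) + 2C_2e^(6t)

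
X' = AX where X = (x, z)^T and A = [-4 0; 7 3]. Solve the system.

x(t) = -C_2e^(-4t), z(t) = C_1e^(3t) + C_2e^(-4t)

Coefficient matrix A = [[-4, 0], [7, 3]].
Characteristic polynomial det(A - λI) = λ^2 + λ - 12 = 0.
Eigenvalues λ = 3, -4.
For λ=3: (A-λI) row 1 is [-7, 0], so an eigenvector is (0, 1).
For λ=-4: (A-λI) row 2 is [7, 7], so an eigenvector is (-1, 1).
General solution: C_1e^(3t)(0,1) + C_2e^(-4t)(-1,1).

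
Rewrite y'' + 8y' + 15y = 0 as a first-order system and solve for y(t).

Let x_1 = y, x_2 = y'. Then x_1' = x_2 and x_2' = -15x_1 - 8x_2.
A = [[0,1],[-15,-8]]; det(A-λI) = λ^2 + 8λ + 15.
Eigenvalues λ = -5, -3 with eigenvectors (1,-5), (1,-3).

y(t) = K_1e^(-5t) + K_2e^(-3t)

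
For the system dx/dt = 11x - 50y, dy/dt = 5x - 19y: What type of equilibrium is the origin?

A = [[11,-50],[5,-19]]; det(A-λI) = λ^2 + 8λ + 41.
λ = -4 ± 5i: negative real part.

stable spiral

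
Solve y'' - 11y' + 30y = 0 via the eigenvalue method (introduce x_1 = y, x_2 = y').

y(t) = c_1e^(6t) + c_2e^(5t)

Let x_1 = y, x_2 = y'. Then x_1' = x_2 and x_2' = -30x_1 + 11x_2.
A = [[0,1],[-30,11]]; det(A-λI) = λ^2 - 11λ + 30.
Eigenvalues λ = 6, 5 with eigenvectors (1,6), (1,5).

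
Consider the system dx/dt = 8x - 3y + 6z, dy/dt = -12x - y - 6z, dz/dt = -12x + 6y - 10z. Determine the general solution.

Coefficient matrix A = [[8, -3, 6], [-12, -1, -6], [-12, 6, -10]].
det(A - λI) = 0 gives eigenvalues λ = -1, -4, 2.
For λ=-1: eigenvector (-1,1,2).
For λ=-4: eigenvector (1,0,-2).
For λ=2: eigenvector (2,-2,-3).
General solution: C_1e^(-t)(-1,1,2) + C_2e^(-4t)(1,0,-2) + C_3e^(2t)(2,-2,-3).

x(t) = -C_1e^(-t) + C_2e^(-4t) + 2C_3e^(2t), y(t) = C_1e^(-t) - 2C_3e^(2t), z(t) = 2C_1e^(-t) - 2C_2e^(-4t) - 3C_3e^(2t)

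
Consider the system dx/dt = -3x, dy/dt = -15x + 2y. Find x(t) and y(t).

Coefficient matrix A = [[-3, 0], [-15, 2]].
Characteristic polynomial det(A - λI) = λ^2 + λ - 6 = 0.
Eigenvalues λ = 2, -3.
For λ=2: (A-λI) row 1 is [-5, 0], so an eigenvector is (0, 1).
For λ=-3: (A-λI) row 2 is [-15, 5], so an eigenvector is (1, 3).
General solution: c_1e^(2t)(0,1) + c_2e^(-3t)(1,3).

x(t) = c_2e^(-3t), y(t) = c_1e^(2t) + 3c_2e^(-3t)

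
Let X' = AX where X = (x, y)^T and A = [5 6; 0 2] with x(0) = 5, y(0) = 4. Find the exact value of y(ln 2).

16

A = [[5,6],[0,2]]; eigenvalues λ = 2, 5.
Eigenvectors: (-2,1) for λ=2, (-1,0) for λ=5.
From the initial condition, c_1 = 4, c_2 = -13.
y(ln 2) = (4)(2^2)(1) + (-13)(2^5)(0) = 16.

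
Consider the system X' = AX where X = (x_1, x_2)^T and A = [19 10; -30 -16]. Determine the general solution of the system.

x_1(t) = -c_1e^(-t) - 2c_2e^(4t), x_2(t) = 2c_1e^(-t) + 3c_2e^(4t)

Coefficient matrix A = [[19, 10], [-30, -16]].
Characteristic polynomial det(A - λI) = λ^2 - 3λ - 4 = 0.
Eigenvalues λ = -1, 4.
For λ=-1: (A-λI) row 1 is [20, 10], so an eigenvector is (-1, 2).
For λ=4: (A-λI) row 1 is [15, 10], so an eigenvector is (-2, 3).
General solution: c_1e^(-t)(-1,2) + c_2e^(4t)(-2,3).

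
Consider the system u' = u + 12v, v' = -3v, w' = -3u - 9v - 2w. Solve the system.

u(t) = -3c_1e^(-3t) + c_2e^(t), v(t) = c_1e^(-3t), w(t) = -c_2e^(t) + c_3e^(-2t)

Coefficient matrix A = [[1, 12, 0], [0, -3, 0], [-3, -9, -2]].
det(A - λI) = 0 gives eigenvalues λ = -3, 1, -2.
For λ=-3: eigenvector (-3,1,0).
For λ=1: eigenvector (1,0,-1).
For λ=-2: eigenvector (0,0,1).
General solution: c_1e^(-3t)(-3,1,0) + c_2e^(t)(1,0,-1) + c_3e^(-2t)(0,0,1).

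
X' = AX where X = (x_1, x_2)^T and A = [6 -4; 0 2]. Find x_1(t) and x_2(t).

Coefficient matrix A = [[6, -4], [0, 2]].
Characteristic polynomial det(A - λI) = λ^2 - 8λ + 12 = 0.
Eigenvalues λ = 6, 2.
For λ=6: (A-λI) row 1 is [0, -4], so an eigenvector is (-1, 0).
For λ=2: (A-λI) row 1 is [4, -4], so an eigenvector is (1, 1).
General solution: K_1e^(6t)(-1,0) + K_2e^(2t)(1,1).

x_1(t) = -K_1e^(6t) + K_2e^(2t), x_2(t) = K_2e^(2t)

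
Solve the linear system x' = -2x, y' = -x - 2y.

Coefficient matrix A = [[-2, 0], [-1, -2]].
Characteristic polynomial det(A - λI) = λ^2 + 4λ + 4 = 0.
Single eigenvalue λ = -2 with algebraic multiplicity 2.
Eigenvector v = (0,1); generalized eigenvector w with (A-λI)w=v is (-1,2).
General solution: e^(-2t)[c_1·v + c_2·(t·v + w)].

x(t) = -c_2e^(-2t), y(t) = c_1e^(-2t) + c_2te^(-2t) + 2c_2e^(-2t)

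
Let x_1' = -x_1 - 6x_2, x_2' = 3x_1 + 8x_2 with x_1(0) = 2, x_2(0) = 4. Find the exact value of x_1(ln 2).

-272

A = [[-1,-6],[3,8]]; eigenvalues λ = 5, 2.
Eigenvectors: (-1,1) for λ=5, (2,-1) for λ=2.
From the initial condition, c_1 = 10, c_2 = 6.
x_1(ln 2) = (10)(2^5)(-1) + (6)(2^2)(2) = -272.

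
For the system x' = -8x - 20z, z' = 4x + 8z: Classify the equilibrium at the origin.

center

A = [[-8,-20],[4,8]]; det(A-λI) = λ^2 + 16.
λ = 0 ± 4i: zero real part.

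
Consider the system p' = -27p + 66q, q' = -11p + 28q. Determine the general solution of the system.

Coefficient matrix A = [[-27, 66], [-11, 28]].
Characteristic polynomial det(A - λI) = λ^2 - λ - 30 = 0.
Eigenvalues λ = -5, 6.
For λ=-5: (A-λI) row 1 is [-22, 66], so an eigenvector is (3, 1).
For λ=6: (A-λI) row 1 is [-33, 66], so an eigenvector is (-2, -1).
General solution: K_1e^(-5t)(3,1) + K_2e^(6t)(-2,-1).

p(t) = 3K_1e^(-5t) - 2K_2e^(6t), q(t) = K_1e^(-5t) - K_2e^(6t)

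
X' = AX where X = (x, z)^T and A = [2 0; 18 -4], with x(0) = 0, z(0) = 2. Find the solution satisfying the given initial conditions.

Coefficient matrix A = [[2, 0], [18, -4]].
Characteristic polynomial det(A - λI) = λ^2 + 2λ - 8 = 0.
Eigenvalues λ = 2, -4.
For λ=2: (A-λI) row 2 is [18, -6], so an eigenvector is (1, 3).
For λ=-4: (A-λI) row 1 is [6, 0], so an eigenvector is (0, 1).
General solution: C_1e^(2t)(1,3) + C_2e^(-4t)(0,1).
Applying x(0)=0, z(0)=2 gives C_1=0, C_2=2.

x(t) = 0, z(t) = 2e^(-4t)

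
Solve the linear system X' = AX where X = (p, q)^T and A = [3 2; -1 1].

p(t) = c_1e^(2t)sin(t) + c_1e^(2t)cos(t) + c_2e^(2t)sin(t) - c_2e^(2t)cos(t), q(t) = -c_1e^(2t)sin(t) + c_2e^(2t)cos(t)

Coefficient matrix A = [[3, 2], [-1, 1]].
Characteristic polynomial det(A - λI) = λ^2 - 4λ + 5 = 0.
Eigenvalues λ = 2 ± i (complex conjugate pair).
For λ=2+i: an eigenvector is (1,0) - i(1,-1) = (1 - i, 0 + i).
A real fundamental pair from Re and Im of e^((2+i)t)v: X_1 = e^(2t)(cos(t)·(1,0) + sin(t)·(1,-1)), X_2 = e^(2t)(sin(t)·(1,0) - cos(t)·(1,-1)).
General solution: c_1X_1 + c_2X_2.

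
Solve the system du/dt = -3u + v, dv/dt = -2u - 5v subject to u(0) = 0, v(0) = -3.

Coefficient matrix A = [[-3, 1], [-2, -5]].
Characteristic polynomial det(A - λI) = λ^2 + 8λ + 17 = 0.
Eigenvalues λ = -4 ± i (complex conjugate pair).
For λ=-4+i: an eigenvector is (-1,1) - i(0,1) = (-1, 1 - i).
A real fundamental pair from Re and Im of e^((-4+i)t)v: X_1 = e^(-4t)(cos(t)·(-1,1) + sin(t)·(0,1)), X_2 = e^(-4t)(sin(t)·(-1,1) - cos(t)·(0,1)).
General solution: C_1X_1 + C_2X_2.
Applying u(0)=0, v(0)=-3 gives C_1=0, C_2=3.

u(t) = -3e^(-4t)sin(t), v(t) = 3e^(-4t)sin(t) - 3e^(-4t)cos(t)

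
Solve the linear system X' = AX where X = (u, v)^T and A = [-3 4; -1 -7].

Coefficient matrix A = [[-3, 4], [-1, -7]].
Characteristic polynomial det(A - λI) = λ^2 + 10λ + 25 = 0.
Single eigenvalue λ = -5 with algebraic multiplicity 2.
Eigenvector v = (-2,1); generalized eigenvector w with (A-λI)w=v is (1,-1).
General solution: e^(-5t)[K_1·v + K_2·(t·v + w)].

u(t) = -2K_1e^(-5t) - 2K_2te^(-5t) + K_2e^(-5t), v(t) = K_1e^(-5t) + K_2te^(-5t) - K_2e^(-5t)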